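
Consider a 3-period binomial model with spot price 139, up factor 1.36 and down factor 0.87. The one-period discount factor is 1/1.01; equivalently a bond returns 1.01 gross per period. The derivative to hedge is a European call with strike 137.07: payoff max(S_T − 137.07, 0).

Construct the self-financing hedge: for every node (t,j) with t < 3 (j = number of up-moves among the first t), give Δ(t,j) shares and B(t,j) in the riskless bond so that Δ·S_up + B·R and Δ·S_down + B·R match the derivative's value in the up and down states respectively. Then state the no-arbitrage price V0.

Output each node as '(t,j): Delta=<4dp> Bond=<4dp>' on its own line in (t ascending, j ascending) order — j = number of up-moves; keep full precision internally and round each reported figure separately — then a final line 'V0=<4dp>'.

No-arbitrage ⇒ martingale measure with p* = (R−d)/(u−d) = 0.2857.
Payoff layer (t=3): V(3,0)=0.0000, V(3,1)=6.0144, V(3,2)=86.6021, V(3,3)=212.5784
  t=2,j=0: stock 105.2091 → up 143.0844 (V=6.0144), down 91.5319 (V=0.0000). Price 1.7014; hedge Δ=0.1167, bond B=-10.5729.
  t=2,j=1: stock 164.4648 → up 223.6721 (V=86.6021), down 143.0844 (V=6.0144). Price 28.7519; hedge Δ=1.0000, bond B=-135.7129.
  t=2,j=2: stock 257.0944 → up 349.6484 (V=212.5784), down 223.6721 (V=86.6021). Price 121.3815; hedge Δ=1.0000, bond B=-135.7129.
  t=1,j=0: stock 120.9300 → up 164.4648 (V=28.7519), down 105.2091 (V=1.7014). Price 9.3367; hedge Δ=0.4565, bond B=-45.8685.
  t=1,j=1: stock 189.0400 → up 257.0944 (V=121.3815), down 164.4648 (V=28.7519). Price 54.6708; hedge Δ=1.0000, bond B=-134.3692.
  t=0,j=0: stock 139.0000 → up 189.0400 (V=54.6708), down 120.9300 (V=9.3367). Price 22.0686; hedge Δ=0.6656, bond B=-70.4499.
The time-0 hedge costs 22.0686, which is the no-arbitrage price.

(0,0): Delta=0.6656 Bond=-70.4499
(1,0): Delta=0.4565 Bond=-45.8685
(1,1): Delta=1.0000 Bond=-134.3692
(2,0): Delta=0.1167 Bond=-10.5729
(2,1): Delta=1.0000 Bond=-135.7129
(2,2): Delta=1.0000 Bond=-135.7129
V0=22.0686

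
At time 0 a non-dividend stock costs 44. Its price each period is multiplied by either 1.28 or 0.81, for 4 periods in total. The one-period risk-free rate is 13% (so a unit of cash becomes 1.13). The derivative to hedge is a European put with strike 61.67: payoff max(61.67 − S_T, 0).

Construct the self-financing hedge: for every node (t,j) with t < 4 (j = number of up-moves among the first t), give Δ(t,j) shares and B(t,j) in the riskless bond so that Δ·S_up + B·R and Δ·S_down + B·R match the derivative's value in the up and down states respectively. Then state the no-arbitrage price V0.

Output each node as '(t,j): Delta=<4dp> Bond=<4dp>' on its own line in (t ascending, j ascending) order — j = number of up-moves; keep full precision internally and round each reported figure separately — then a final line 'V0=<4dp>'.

(0,0): Delta=-0.3468 Bond=19.7531
(1,0): Delta=-0.7167 Bond=35.5025
(1,1): Delta=-0.2371 Bond=16.1422
(2,0): Delta=-1.0000 Bond=48.2967
(2,1): Delta=-0.6326 Bond=36.2839
(2,2): Delta=-0.1198 Bond=9.7829
(3,0): Delta=-1.0000 Bond=54.5752
(3,1): Delta=-1.0000 Bond=54.5752
(3,2): Delta=-0.5237 Bond=34.6379
(3,3): Delta=0.0000 Bond=0.0000
V0=4.4924

Since d<R<u, set p* = (R−d)/(u−d) = 0.6809; price each node as the discounted p*-expectation of its children.
Terminal payoffs: V(4,0)=42.7294, V(4,1)=31.7392, V(4,2)=14.3720, V(4,3)=0.0000, V(4,4)=0.0000
(3,0): S=23.3834. Δ = (V_up−V_dn)/(S_up−S_dn) = (31.7392−42.7294)/(29.9308−18.9406) = -1.0000. V = [p*·31.7392 + (1−p*)·42.7294]/1.13 = 31.1918. B = V − Δ·S = 54.5752.
(3,1): S=36.9516. Δ = (V_up−V_dn)/(S_up−S_dn) = (14.3720−31.7392)/(47.2980−29.9308) = -1.0000. V = [p*·14.3720 + (1−p*)·31.7392]/1.13 = 17.6237. B = V − Δ·S = 54.5752.
(3,2): S=58.3926. Δ = (V_up−V_dn)/(S_up−S_dn) = (0.0000−14.3720)/(74.7425−47.2980) = -0.5237. V = [p*·0.0000 + (1−p*)·14.3720]/1.13 = 4.0591. B = V − Δ·S = 34.6379.
(3,3): S=92.2747. Δ = (V_up−V_dn)/(S_up−S_dn) = (0.0000−0.0000)/(118.1116−74.7425) = 0.0000. V = [p*·0.0000 + (1−p*)·0.0000]/1.13 = 0.0000. B = V − Δ·S = 0.0000.
(2,0): S=28.8684. Δ = (V_up−V_dn)/(S_up−S_dn) = (17.6237−31.1918)/(36.9516−23.3834) = -1.0000. V = [p*·17.6237 + (1−p*)·31.1918]/1.13 = 19.4283. B = V − Δ·S = 48.2967.
(2,1): S=45.6192. Δ = (V_up−V_dn)/(S_up−S_dn) = (4.0591−17.6237)/(58.3926−36.9516) = -0.6326. V = [p*·4.0591 + (1−p*)·17.6237]/1.13 = 7.4232. B = V − Δ·S = 36.2839.
(2,2): S=72.0896. Δ = (V_up−V_dn)/(S_up−S_dn) = (0.0000−4.0591)/(92.2747−58.3926) = -0.1198. V = [p*·0.0000 + (1−p*)·4.0591]/1.13 = 1.1464. B = V − Δ·S = 9.7829.
(1,0): S=35.6400. Δ = (V_up−V_dn)/(S_up−S_dn) = (7.4232−19.4283)/(45.6192−28.8684) = -0.7167. V = [p*·7.4232 + (1−p*)·19.4283]/1.13 = 9.9598. B = V − Δ·S = 35.5025.
(1,1): S=56.3200. Δ = (V_up−V_dn)/(S_up−S_dn) = (1.1464−7.4232)/(72.0896−45.6192) = -0.2371. V = [p*·1.1464 + (1−p*)·7.4232]/1.13 = 2.7873. B = V − Δ·S = 16.1422.
(0,0): S=44.0000. Δ = (V_up−V_dn)/(S_up−S_dn) = (2.7873−9.9598)/(56.3200−35.6400) = -0.3468. V = [p*·2.7873 + (1−p*)·9.9598]/1.13 = 4.4924. B = V − Δ·S = 19.7531.
Each (Δ,B) replicates both successor values, so the strategy is self-financing and V0 is arbitrage-free.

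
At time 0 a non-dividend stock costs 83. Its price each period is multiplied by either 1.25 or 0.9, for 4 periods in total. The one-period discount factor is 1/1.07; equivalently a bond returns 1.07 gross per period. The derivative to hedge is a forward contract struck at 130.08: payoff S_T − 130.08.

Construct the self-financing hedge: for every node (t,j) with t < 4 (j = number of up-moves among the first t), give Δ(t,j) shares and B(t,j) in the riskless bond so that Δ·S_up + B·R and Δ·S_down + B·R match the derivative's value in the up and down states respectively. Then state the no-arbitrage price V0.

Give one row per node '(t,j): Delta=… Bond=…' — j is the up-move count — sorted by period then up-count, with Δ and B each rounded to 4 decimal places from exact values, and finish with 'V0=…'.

(0,0): Delta=1.0000 Bond=-99.2374
(1,0): Delta=1.0000 Bond=-106.1840
(1,1): Delta=1.0000 Bond=-106.1840
(2,0): Delta=1.0000 Bond=-113.6169
(2,1): Delta=1.0000 Bond=-113.6169
(2,2): Delta=1.0000 Bond=-113.6169
(3,0): Delta=1.0000 Bond=-121.5701
(3,1): Delta=1.0000 Bond=-121.5701
(3,2): Delta=1.0000 Bond=-121.5701
(3,3): Delta=1.0000 Bond=-121.5701
V0=-16.2374

The replicating-portfolio and risk-neutral prices coincide; use p* = (1.07−0.9)/(1.25−0.9) = 0.4857 for the latter.
Payoff layer (t=4): V(4,0)=-75.6237, V(4,1)=-54.4463, V(4,2)=-25.0331, V(4,3)=15.8184, V(4,4)=72.5567
(3,0): S=60.5070. Δ = (V_up−V_dn)/(S_up−S_dn) = (-54.4463−-75.6237)/(75.6338−54.4563) = 1.0000. V = [p*·-54.4463 + (1−p*)·-75.6237]/1.07 = -61.0631. B = V − Δ·S = -121.5701.
(3,1): S=84.0375. Δ = (V_up−V_dn)/(S_up−S_dn) = (-25.0331−-54.4463)/(105.0469−75.6338) = 1.0000. V = [p*·-25.0331 + (1−p*)·-54.4463]/1.07 = -37.5326. B = V − Δ·S = -121.5701.
(3,2): S=116.7188. Δ = (V_up−V_dn)/(S_up−S_dn) = (15.8184−-25.0331)/(145.8984−105.0469) = 1.0000. V = [p*·15.8184 + (1−p*)·-25.0331]/1.07 = -4.8513. B = V − Δ·S = -121.5701.
(3,3): S=162.1094. Δ = (V_up−V_dn)/(S_up−S_dn) = (72.5567−15.8184)/(202.6367−145.8984) = 1.0000. V = [p*·72.5567 + (1−p*)·15.8184]/1.07 = 40.5393. B = V − Δ·S = -121.5701.
(2,0): S=67.2300. Δ = (V_up−V_dn)/(S_up−S_dn) = (-37.5326−-61.0631)/(84.0375−60.5070) = 1.0000. V = [p*·-37.5326 + (1−p*)·-61.0631]/1.07 = -46.3869. B = V − Δ·S = -113.6169.
(2,1): S=93.3750. Δ = (V_up−V_dn)/(S_up−S_dn) = (-4.8513−-37.5326)/(116.7188−84.0375) = 1.0000. V = [p*·-4.8513 + (1−p*)·-37.5326]/1.07 = -20.2419. B = V − Δ·S = -113.6169.
(2,2): S=129.6875. Δ = (V_up−V_dn)/(S_up−S_dn) = (40.5393−-4.8513)/(162.1094−116.7188) = 1.0000. V = [p*·40.5393 + (1−p*)·-4.8513]/1.07 = 16.0706. B = V − Δ·S = -113.6169.
(1,0): S=74.7000. Δ = (V_up−V_dn)/(S_up−S_dn) = (-20.2419−-46.3869)/(93.3750−67.2300) = 1.0000. V = [p*·-20.2419 + (1−p*)·-46.3869]/1.07 = -31.4840. B = V − Δ·S = -106.1840.
(1,1): S=103.7500. Δ = (V_up−V_dn)/(S_up−S_dn) = (16.0706−-20.2419)/(129.6875−93.3750) = 1.0000. V = [p*·16.0706 + (1−p*)·-20.2419]/1.07 = -2.4340. B = V − Δ·S = -106.1840.
(0,0): S=83.0000. Δ = (V_up−V_dn)/(S_up−S_dn) = (-2.4340−-31.4840)/(103.7500−74.7000) = 1.0000. V = [p*·-2.4340 + (1−p*)·-31.4840]/1.07 = -16.2374. B = V − Δ·S = -99.2374.
The time-0 hedge costs -16.2374, which is the no-arbitrage price.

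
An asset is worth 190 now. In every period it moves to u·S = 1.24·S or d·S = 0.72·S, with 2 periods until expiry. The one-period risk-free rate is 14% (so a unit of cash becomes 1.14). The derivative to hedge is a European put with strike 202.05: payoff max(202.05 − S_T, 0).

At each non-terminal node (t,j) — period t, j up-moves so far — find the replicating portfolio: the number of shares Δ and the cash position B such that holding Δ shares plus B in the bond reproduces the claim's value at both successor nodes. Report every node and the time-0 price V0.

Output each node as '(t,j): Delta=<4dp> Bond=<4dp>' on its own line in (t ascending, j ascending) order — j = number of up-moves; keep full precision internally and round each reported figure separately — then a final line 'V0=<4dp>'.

(0,0): Delta=-0.3539 Bond=77.9424
(1,0): Delta=-1.0000 Bond=177.2368
(1,1): Delta=-0.2646 Bond=67.8109
V0=10.6959

Under the risk-neutral measure, an up-move has probability p* = (R−d)/(u−d) = 0.8077 and values discount at R = 1.14.
Terminal values V(2,·): V(2,0)=103.5540, V(2,1)=32.4180, V(2,2)=0.0000
(1,0): S=136.8000. Δ = (V_up−V_dn)/(S_up−S_dn) = (32.4180−103.5540)/(169.6320−98.4960) = -1.0000. V = [p*·32.4180 + (1−p*)·103.5540]/1.14 = 40.4368. B = V − Δ·S = 177.2368.
(1,1): S=235.6000. Δ = (V_up−V_dn)/(S_up−S_dn) = (0.0000−32.4180)/(292.1440−169.6320) = -0.2646. V = [p*·0.0000 + (1−p*)·32.4180]/1.14 = 5.4686. B = V − Δ·S = 67.8109.
(0,0): S=190.0000. Δ = (V_up−V_dn)/(S_up−S_dn) = (5.4686−40.4368)/(235.6000−136.8000) = -0.3539. V = [p*·5.4686 + (1−p*)·40.4368]/1.14 = 10.6959. B = V − Δ·S = 77.9424.
Each (Δ,B) replicates both successor values, so the strategy is self-financing and V0 is arbitrage-free.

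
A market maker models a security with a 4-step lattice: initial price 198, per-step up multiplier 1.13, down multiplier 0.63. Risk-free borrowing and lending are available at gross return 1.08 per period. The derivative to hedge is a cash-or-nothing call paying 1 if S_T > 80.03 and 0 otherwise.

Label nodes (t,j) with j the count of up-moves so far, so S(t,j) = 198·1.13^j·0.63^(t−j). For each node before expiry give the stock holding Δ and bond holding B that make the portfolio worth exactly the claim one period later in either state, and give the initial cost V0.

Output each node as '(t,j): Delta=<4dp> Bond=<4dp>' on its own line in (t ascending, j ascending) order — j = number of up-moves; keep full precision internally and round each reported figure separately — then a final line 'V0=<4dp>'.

(0,0): Delta=0.0002 Bond=0.6894
(1,0): Delta=0.0025 Bond=0.4630
(1,1): Delta=0.0001 Bond=0.7759
(2,0): Delta=0.0212 Bond=-0.9722
(2,1): Delta=0.0013 Bond=0.6636
(2,2): Delta=0.0000 Bond=0.8573
(3,0): Delta=0.0000 Bond=0.0000
(3,1): Delta=0.0225 Bond=-1.1667
(3,2): Delta=0.0000 Bond=0.9259
(3,3): Delta=0.0000 Bond=0.9259
V0=0.7323

Risk-neutral probability p* = (R−d)/(u−d) = (1.08−0.63)/(1.13−0.63) = 0.9000.
Payoff layer (t=4): V(4,0)=0.0000, V(4,1)=0.0000, V(4,2)=1.0000, V(4,3)=1.0000, V(4,4)=1.0000
(3,0): S=49.5093. Δ = (V_up−V_dn)/(S_up−S_dn) = (0.0000−0.0000)/(55.9455−31.1909) = 0.0000. V = [p*·0.0000 + (1−p*)·0.0000]/1.08 = 0.0000. B = V − Δ·S = 0.0000.
(3,1): S=88.8024. Δ = (V_up−V_dn)/(S_up−S_dn) = (1.0000−0.0000)/(100.3467−55.9455) = 0.0225. V = [p*·1.0000 + (1−p*)·0.0000]/1.08 = 0.8333. B = V − Δ·S = -1.1667.
(3,2): S=159.2805. Δ = (V_up−V_dn)/(S_up−S_dn) = (1.0000−1.0000)/(179.9870−100.3467) = 0.0000. V = [p*·1.0000 + (1−p*)·1.0000]/1.08 = 0.9259. B = V − Δ·S = 0.9259.
(3,3): S=285.6936. Δ = (V_up−V_dn)/(S_up−S_dn) = (1.0000−1.0000)/(322.8338−179.9870) = 0.0000. V = [p*·1.0000 + (1−p*)·1.0000]/1.08 = 0.9259. B = V − Δ·S = 0.9259.
(2,0): S=78.5862. Δ = (V_up−V_dn)/(S_up−S_dn) = (0.8333−0.0000)/(88.8024−49.5093) = 0.0212. V = [p*·0.8333 + (1−p*)·0.0000]/1.08 = 0.6944. B = V − Δ·S = -0.9722.
(2,1): S=140.9562. Δ = (V_up−V_dn)/(S_up−S_dn) = (0.9259−0.8333)/(159.2805−88.8024) = 0.0013. V = [p*·0.9259 + (1−p*)·0.8333]/1.08 = 0.8488. B = V − Δ·S = 0.6636.
(2,2): S=252.8262. Δ = (V_up−V_dn)/(S_up−S_dn) = (0.9259−0.9259)/(285.6936−159.2805) = 0.0000. V = [p*·0.9259 + (1−p*)·0.9259]/1.08 = 0.8573. B = V − Δ·S = 0.8573.
(1,0): S=124.7400. Δ = (V_up−V_dn)/(S_up−S_dn) = (0.8488−0.6944)/(140.9562−78.5862) = 0.0025. V = [p*·0.8488 + (1−p*)·0.6944]/1.08 = 0.7716. B = V − Δ·S = 0.4630.
(1,1): S=223.7400. Δ = (V_up−V_dn)/(S_up−S_dn) = (0.8573−0.8488)/(252.8262−140.9562) = 0.0001. V = [p*·0.8573 + (1−p*)·0.8488]/1.08 = 0.7930. B = V − Δ·S = 0.7759.
(0,0): S=198.0000. Δ = (V_up−V_dn)/(S_up−S_dn) = (0.7930−0.7716)/(223.7400−124.7400) = 0.0002. V = [p*·0.7930 + (1−p*)·0.7716]/1.08 = 0.7323. B = V − Δ·S = 0.6894.
Self-financing check: at every node Δ·S+B equals the discounted successor values.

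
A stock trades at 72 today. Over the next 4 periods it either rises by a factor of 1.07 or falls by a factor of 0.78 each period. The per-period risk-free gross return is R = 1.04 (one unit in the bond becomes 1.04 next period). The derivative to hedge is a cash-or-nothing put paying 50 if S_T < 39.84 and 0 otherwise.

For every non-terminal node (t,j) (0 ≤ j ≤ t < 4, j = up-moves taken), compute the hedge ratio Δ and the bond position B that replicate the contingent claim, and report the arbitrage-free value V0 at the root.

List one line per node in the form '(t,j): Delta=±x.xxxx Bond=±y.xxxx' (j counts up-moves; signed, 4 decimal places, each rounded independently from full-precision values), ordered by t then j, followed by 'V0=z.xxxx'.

(0,0): Delta=-0.0613 Bond=4.5864
(1,0): Delta=-0.5265 Bond=30.8974
(1,1): Delta=-0.0221 Bond=1.7551
(2,0): Delta=-3.3931 Bond=157.7022
(2,1): Delta=-0.2854 Bond=17.6446
(2,2): Delta=0.0000 Bond=0.0000
(3,0): Delta=0.0000 Bond=48.0769
(3,1): Delta=-3.6785 Bond=177.3873
(3,2): Delta=0.0000 Bond=0.0000
(3,3): Delta=0.0000 Bond=0.0000
V0=0.1746

Since d<R<u, set p* = (R−d)/(u−d) = 0.8966; price each node as the discounted p*-expectation of its children.
At expiry t=4: V(4,0)=50.0000, V(4,1)=50.0000, V(4,2)=0.0000, V(4,3)=0.0000, V(4,4)=0.0000
  t=3,j=0: stock 34.1677 → up 36.5595 (V=50.0000), down 26.6508 (V=50.0000). Price 48.0769; hedge Δ=0.0000, bond B=48.0769.
  t=3,j=1: stock 46.8711 → up 50.1521 (V=0.0000), down 36.5595 (V=50.0000). Price 4.9735; hedge Δ=-3.6785, bond B=177.3873.
  t=3,j=2: stock 64.2976 → up 68.7984 (V=0.0000), down 50.1521 (V=0.0000). Price 0.0000; hedge Δ=0.0000, bond B=0.0000.
  t=3,j=3: stock 88.2031 → up 94.3773 (V=0.0000), down 68.7984 (V=0.0000). Price 0.0000; hedge Δ=0.0000, bond B=0.0000.
  t=2,j=0: stock 43.8048 → up 46.8711 (V=4.9735), down 34.1677 (V=48.0769). Price 9.0697; hedge Δ=-3.3931, bond B=157.7022.
  t=2,j=1: stock 60.0912 → up 64.2976 (V=0.0000), down 46.8711 (V=4.9735). Price 0.4947; hedge Δ=-0.2854, bond B=17.6446.
  t=2,j=2: stock 82.4328 → up 88.2031 (V=0.0000), down 64.2976 (V=0.0000). Price 0.0000; hedge Δ=0.0000, bond B=0.0000.
  t=1,j=0: stock 56.1600 → up 60.0912 (V=0.4947), down 43.8048 (V=9.0697). Price 1.3286; hedge Δ=-0.5265, bond B=30.8974.
  t=1,j=1: stock 77.0400 → up 82.4328 (V=0.0000), down 60.0912 (V=0.4947). Price 0.0492; hedge Δ=-0.0221, bond B=1.7551.
  t=0,j=0: stock 72.0000 → up 77.0400 (V=0.0492), down 56.1600 (V=1.3286). Price 0.1746; hedge Δ=-0.0613, bond B=4.5864.
Each (Δ,B) replicates both successor values, so the strategy is self-financing and V0 is arbitrage-free.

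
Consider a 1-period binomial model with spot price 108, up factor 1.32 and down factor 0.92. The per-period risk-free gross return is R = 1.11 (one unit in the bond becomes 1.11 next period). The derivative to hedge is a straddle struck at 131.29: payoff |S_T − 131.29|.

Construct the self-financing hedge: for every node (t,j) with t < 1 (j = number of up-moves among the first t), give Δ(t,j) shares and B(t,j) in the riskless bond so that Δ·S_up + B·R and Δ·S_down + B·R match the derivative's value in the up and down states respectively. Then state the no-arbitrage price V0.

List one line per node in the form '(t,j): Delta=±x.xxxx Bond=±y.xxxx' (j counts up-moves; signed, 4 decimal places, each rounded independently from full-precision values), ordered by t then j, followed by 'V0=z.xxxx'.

(0,0): Delta=-0.4782 Bond=71.5748
V0=19.9248

Since d<R<u, set p* = (R−d)/(u−d) = 0.4750; price each node as the discounted p*-expectation of its children.
Terminal payoffs: V(1,0)=31.9300, V(1,1)=11.2700
(0,0): S=108.0000. Δ = (V_up−V_dn)/(S_up−S_dn) = (11.2700−31.9300)/(142.5600−99.3600) = -0.4782. V = [p*·11.2700 + (1−p*)·31.9300]/1.11 = 19.9248. B = V − Δ·S = 71.5748.
Root portfolio cost Δ·108+B reproduces V0=19.9248.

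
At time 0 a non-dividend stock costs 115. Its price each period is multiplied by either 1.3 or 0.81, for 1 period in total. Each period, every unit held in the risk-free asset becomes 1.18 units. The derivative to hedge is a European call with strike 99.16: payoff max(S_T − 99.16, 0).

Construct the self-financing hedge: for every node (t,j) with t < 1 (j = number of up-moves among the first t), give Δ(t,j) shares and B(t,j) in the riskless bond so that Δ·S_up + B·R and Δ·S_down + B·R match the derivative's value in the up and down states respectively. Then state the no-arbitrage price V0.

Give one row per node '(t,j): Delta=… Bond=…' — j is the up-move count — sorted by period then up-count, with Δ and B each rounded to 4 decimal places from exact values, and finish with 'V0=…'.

Risk-neutral probability p* = (R−d)/(u−d) = (1.18−0.81)/(1.3−0.81) = 0.7551.
Payoff layer (t=1): V(1,0)=0.0000, V(1,1)=50.3400
  t=0,j=0: stock 115.0000 → up 149.5000 (V=50.3400), down 93.1500 (V=0.0000). Price 32.2134; hedge Δ=0.8933, bond B=-70.5213.
Check: Δ(0,0)·S0 + B(0,0) = 32.2134 = V0.

(0,0): Delta=0.8933 Bond=-70.5213
V0=32.2134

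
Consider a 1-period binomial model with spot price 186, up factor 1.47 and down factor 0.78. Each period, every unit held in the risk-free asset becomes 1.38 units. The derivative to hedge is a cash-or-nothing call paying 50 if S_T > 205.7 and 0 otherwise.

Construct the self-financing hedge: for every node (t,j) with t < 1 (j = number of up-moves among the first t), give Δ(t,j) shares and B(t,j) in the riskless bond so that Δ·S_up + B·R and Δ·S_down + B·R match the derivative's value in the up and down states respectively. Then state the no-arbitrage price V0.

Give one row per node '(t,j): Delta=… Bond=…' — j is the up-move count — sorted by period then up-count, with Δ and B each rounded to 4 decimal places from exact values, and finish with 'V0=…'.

Risk-neutral probability p* = (R−d)/(u−d) = (1.38−0.78)/(1.47−0.78) = 0.8696.
At expiry t=1: V(1,0)=0.0000, V(1,1)=50.0000
  t=0,j=0: stock 186.0000 → up 273.4200 (V=50.0000), down 145.0800 (V=0.0000). Price 31.5060; hedge Δ=0.3896, bond B=-40.9578.
Each (Δ,B) replicates both successor values, so the strategy is self-financing and V0 is arbitrage-free.

(0,0): Delta=0.3896 Bond=-40.9578
V0=31.5060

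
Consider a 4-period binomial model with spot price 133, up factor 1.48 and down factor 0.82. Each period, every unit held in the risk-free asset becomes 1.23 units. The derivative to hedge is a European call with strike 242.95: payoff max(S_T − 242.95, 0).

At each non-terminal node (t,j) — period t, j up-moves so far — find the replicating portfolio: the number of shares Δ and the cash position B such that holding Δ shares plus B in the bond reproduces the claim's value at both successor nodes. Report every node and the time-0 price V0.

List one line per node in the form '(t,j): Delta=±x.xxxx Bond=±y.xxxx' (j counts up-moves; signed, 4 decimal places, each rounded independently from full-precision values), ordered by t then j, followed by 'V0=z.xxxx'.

The replicating-portfolio and risk-neutral prices coincide; use p* = (1.23−0.82)/(1.48−0.82) = 0.6212 for the latter.
Payoff layer (t=4): V(4,0)=0.0000, V(4,1)=0.0000, V(4,2)=0.0000, V(4,3)=110.5998, V(4,4)=395.1643
(3,0): S=73.3319. Δ = (V_up−V_dn)/(S_up−S_dn) = (0.0000−0.0000)/(108.5313−60.1322) = 0.0000. V = [p*·0.0000 + (1−p*)·0.0000]/1.23 = 0.0000. B = V − Δ·S = 0.0000.
(3,1): S=132.3552. Δ = (V_up−V_dn)/(S_up−S_dn) = (0.0000−0.0000)/(195.8857−108.5313) = 0.0000. V = [p*·0.0000 + (1−p*)·0.0000]/1.23 = 0.0000. B = V − Δ·S = 0.0000.
(3,2): S=238.8850. Δ = (V_up−V_dn)/(S_up−S_dn) = (110.5998−0.0000)/(353.5498−195.8857) = 0.7015. V = [p*·110.5998 + (1−p*)·0.0000]/1.23 = 55.8585. B = V − Δ·S = -111.7170.
(3,3): S=431.1583. Δ = (V_up−V_dn)/(S_up−S_dn) = (395.1643−110.5998)/(638.1143−353.5498) = 1.0000. V = [p*·395.1643 + (1−p*)·110.5998]/1.23 = 233.6380. B = V − Δ·S = -197.5203.
(2,0): S=89.4292. Δ = (V_up−V_dn)/(S_up−S_dn) = (0.0000−0.0000)/(132.3552−73.3319) = 0.0000. V = [p*·0.0000 + (1−p*)·0.0000]/1.23 = 0.0000. B = V − Δ·S = 0.0000.
(2,1): S=161.4088. Δ = (V_up−V_dn)/(S_up−S_dn) = (55.8585−0.0000)/(238.8850−132.3552) = 0.5243. V = [p*·55.8585 + (1−p*)·0.0000]/1.23 = 28.2114. B = V − Δ·S = -56.4227.
(2,2): S=291.3232. Δ = (V_up−V_dn)/(S_up−S_dn) = (233.6380−55.8585)/(431.1583−238.8850) = 0.9246. V = [p*·233.6380 + (1−p*)·55.8585]/1.23 = 135.2010. B = V − Δ·S = -134.1618.
(1,0): S=109.0600. Δ = (V_up−V_dn)/(S_up−S_dn) = (28.2114−0.0000)/(161.4088−89.4292) = 0.3919. V = [p*·28.2114 + (1−p*)·0.0000]/1.23 = 14.2482. B = V − Δ·S = -28.4963.
(1,1): S=196.8400. Δ = (V_up−V_dn)/(S_up−S_dn) = (135.2010−28.2114)/(291.3232−161.4088) = 0.8235. V = [p*·135.2010 + (1−p*)·28.2114]/1.23 = 76.9713. B = V − Δ·S = -85.1343.
(0,0): S=133.0000. Δ = (V_up−V_dn)/(S_up−S_dn) = (76.9713−14.2482)/(196.8400−109.0600) = 0.7145. V = [p*·76.9713 + (1−p*)·14.2482]/1.23 = 43.2622. B = V − Δ·S = -51.7728.
The time-0 hedge costs 43.2622, which is the no-arbitrage price.

(0,0): Delta=0.7145 Bond=-51.7728
(1,0): Delta=0.3919 Bond=-28.4963
(1,1): Delta=0.8235 Bond=-85.1343
(2,0): Delta=0.0000 Bond=0.0000
(2,1): Delta=0.5243 Bond=-56.4227
(2,2): Delta=0.9246 Bond=-134.1618
(3,0): Delta=0.0000 Bond=0.0000
(3,1): Delta=0.0000 Bond=0.0000
(3,2): Delta=0.7015 Bond=-111.7170
(3,3): Delta=1.0000 Bond=-197.5203
V0=43.2622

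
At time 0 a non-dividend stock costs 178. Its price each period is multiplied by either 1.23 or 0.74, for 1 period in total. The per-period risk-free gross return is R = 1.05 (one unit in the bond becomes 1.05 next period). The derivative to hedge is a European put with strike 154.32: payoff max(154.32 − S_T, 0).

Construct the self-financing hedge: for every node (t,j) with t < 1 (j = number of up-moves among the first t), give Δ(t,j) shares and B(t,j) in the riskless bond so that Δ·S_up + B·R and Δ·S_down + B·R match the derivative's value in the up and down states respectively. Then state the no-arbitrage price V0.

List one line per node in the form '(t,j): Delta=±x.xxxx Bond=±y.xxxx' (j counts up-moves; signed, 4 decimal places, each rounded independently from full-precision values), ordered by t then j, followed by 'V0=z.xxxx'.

(0,0): Delta=-0.2591 Bond=54.0292
V0=7.9067

Risk-neutral probability p* = (R−d)/(u−d) = (1.05−0.74)/(1.23−0.74) = 0.6327.
Terminal values V(1,·): V(1,0)=22.6000, V(1,1)=0.0000
  t=0,j=0: stock 178.0000 → up 218.9400 (V=0.0000), down 131.7200 (V=22.6000). Price 7.9067; hedge Δ=-0.2591, bond B=54.0292.
The time-0 hedge costs 7.9067, which is the no-arbitrage price.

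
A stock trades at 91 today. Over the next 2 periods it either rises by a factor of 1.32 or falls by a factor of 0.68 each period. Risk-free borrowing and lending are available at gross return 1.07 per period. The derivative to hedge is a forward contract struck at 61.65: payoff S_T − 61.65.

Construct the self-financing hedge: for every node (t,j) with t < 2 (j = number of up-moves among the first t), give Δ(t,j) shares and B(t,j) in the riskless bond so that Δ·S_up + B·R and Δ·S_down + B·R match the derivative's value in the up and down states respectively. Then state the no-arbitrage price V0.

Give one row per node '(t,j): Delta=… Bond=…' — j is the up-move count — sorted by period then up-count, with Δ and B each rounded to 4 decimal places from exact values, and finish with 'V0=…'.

Risk-neutral probability p* = (R−d)/(u−d) = (1.07−0.68)/(1.32−0.68) = 0.6094.
Terminal values V(2,·): V(2,0)=-19.5716, V(2,1)=20.0316, V(2,2)=96.9084
(1,0): S=61.8800. Δ = (V_up−V_dn)/(S_up−S_dn) = (20.0316−-19.5716)/(81.6816−42.0784) = 1.0000. V = [p*·20.0316 + (1−p*)·-19.5716]/1.07 = 4.2632. B = V − Δ·S = -57.6168.
(1,1): S=120.1200. Δ = (V_up−V_dn)/(S_up−S_dn) = (96.9084−20.0316)/(158.5584−81.6816) = 1.0000. V = [p*·96.9084 + (1−p*)·20.0316]/1.07 = 62.5032. B = V − Δ·S = -57.6168.
(0,0): S=91.0000. Δ = (V_up−V_dn)/(S_up−S_dn) = (62.5032−4.2632)/(120.1200−61.8800) = 1.0000. V = [p*·62.5032 + (1−p*)·4.2632]/1.07 = 37.1525. B = V − Δ·S = -53.8475.
Check: Δ(0,0)·S0 + B(0,0) = 37.1525 = V0.

(0,0): Delta=1.0000 Bond=-53.8475
(1,0): Delta=1.0000 Bond=-57.6168
(1,1): Delta=1.0000 Bond=-57.6168
V0=37.1525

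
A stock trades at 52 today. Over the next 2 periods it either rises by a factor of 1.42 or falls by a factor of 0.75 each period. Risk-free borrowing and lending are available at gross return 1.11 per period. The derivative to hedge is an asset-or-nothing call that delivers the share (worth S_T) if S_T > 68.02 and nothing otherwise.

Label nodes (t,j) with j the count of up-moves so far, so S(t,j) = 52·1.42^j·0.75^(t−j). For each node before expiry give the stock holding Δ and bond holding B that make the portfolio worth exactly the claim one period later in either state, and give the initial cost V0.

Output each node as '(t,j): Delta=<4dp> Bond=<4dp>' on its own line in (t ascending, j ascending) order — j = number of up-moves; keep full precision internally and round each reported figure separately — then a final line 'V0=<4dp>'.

The replicating-portfolio and risk-neutral prices coincide; use p* = (1.11−0.75)/(1.42−0.75) = 0.5373 for the latter.
Terminal values V(2,·): V(2,0)=0.0000, V(2,1)=0.0000, V(2,2)=104.8528
(1,0): S=39.0000. Δ = (V_up−V_dn)/(S_up−S_dn) = (0.0000−0.0000)/(55.3800−29.2500) = 0.0000. V = [p*·0.0000 + (1−p*)·0.0000]/1.11 = 0.0000. B = V − Δ·S = 0.0000.
(1,1): S=73.8400. Δ = (V_up−V_dn)/(S_up−S_dn) = (104.8528−0.0000)/(104.8528−55.3800) = 2.1194. V = [p*·104.8528 + (1−p*)·0.0000]/1.11 = 50.7557. B = V − Δ·S = -105.7410.
(0,0): S=52.0000. Δ = (V_up−V_dn)/(S_up−S_dn) = (50.7557−0.0000)/(73.8400−39.0000) = 1.4568. V = [p*·50.7557 + (1−p*)·0.0000]/1.11 = 24.5691. B = V − Δ·S = -51.1857.
Check: Δ(0,0)·S0 + B(0,0) = 24.5691 = V0.

(0,0): Delta=1.4568 Bond=-51.1857
(1,0): Delta=0.0000 Bond=0.0000
(1,1): Delta=2.1194 Bond=-105.7410
V0=24.5691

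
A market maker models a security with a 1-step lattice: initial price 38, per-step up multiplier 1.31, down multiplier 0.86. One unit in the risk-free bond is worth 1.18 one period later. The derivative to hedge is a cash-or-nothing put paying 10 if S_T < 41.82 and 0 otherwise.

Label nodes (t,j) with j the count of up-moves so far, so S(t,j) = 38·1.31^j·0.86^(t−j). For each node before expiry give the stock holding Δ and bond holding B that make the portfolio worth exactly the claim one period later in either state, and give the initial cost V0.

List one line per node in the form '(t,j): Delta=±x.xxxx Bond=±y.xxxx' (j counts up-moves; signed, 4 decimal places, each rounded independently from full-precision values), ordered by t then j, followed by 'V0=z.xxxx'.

(0,0): Delta=-0.5848 Bond=24.6704
V0=2.4482

Since d<R<u, set p* = (R−d)/(u−d) = 0.7111; price each node as the discounted p*-expectation of its children.
At expiry t=1: V(1,0)=10.0000, V(1,1)=0.0000
  t=0,j=0: stock 38.0000 → up 49.7800 (V=0.0000), down 32.6800 (V=10.0000). Price 2.4482; hedge Δ=-0.5848, bond B=24.6704.
Self-financing check: at every node Δ·S+B equals the discounted successor values.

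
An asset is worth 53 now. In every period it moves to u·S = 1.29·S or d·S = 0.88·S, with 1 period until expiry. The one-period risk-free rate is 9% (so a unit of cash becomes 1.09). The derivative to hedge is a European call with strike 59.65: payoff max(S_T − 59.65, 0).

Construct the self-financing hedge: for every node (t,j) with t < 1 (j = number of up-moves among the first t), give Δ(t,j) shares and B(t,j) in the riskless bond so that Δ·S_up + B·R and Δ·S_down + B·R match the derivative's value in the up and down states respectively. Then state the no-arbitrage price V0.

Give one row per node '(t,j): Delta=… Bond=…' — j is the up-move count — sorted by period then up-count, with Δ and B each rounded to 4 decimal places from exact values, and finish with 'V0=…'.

The replicating-portfolio and risk-neutral prices coincide; use p* = (1.09−0.88)/(1.29−0.88) = 0.5122 for the latter.
Terminal payoffs: V(1,0)=0.0000, V(1,1)=8.7200
  t=0,j=0: stock 53.0000 → up 68.3700 (V=8.7200), down 46.6400 (V=0.0000). Price 4.0976; hedge Δ=0.4013, bond B=-17.1707.
Each (Δ,B) replicates both successor values, so the strategy is self-financing and V0 is arbitrage-free.

(0,0): Delta=0.4013 Bond=-17.1707
V0=4.0976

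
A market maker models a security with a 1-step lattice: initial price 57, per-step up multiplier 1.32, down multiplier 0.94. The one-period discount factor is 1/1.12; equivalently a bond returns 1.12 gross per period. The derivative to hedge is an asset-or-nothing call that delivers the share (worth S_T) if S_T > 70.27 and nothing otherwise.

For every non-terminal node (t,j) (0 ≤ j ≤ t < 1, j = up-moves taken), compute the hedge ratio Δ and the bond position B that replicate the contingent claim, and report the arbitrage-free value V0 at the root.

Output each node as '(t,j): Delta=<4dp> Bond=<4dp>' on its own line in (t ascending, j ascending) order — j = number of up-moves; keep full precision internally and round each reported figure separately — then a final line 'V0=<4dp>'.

No-arbitrage ⇒ martingale measure with p* = (R−d)/(u−d) = 0.4737.
Terminal values V(1,·): V(1,0)=0.0000, V(1,1)=75.2400
  t=0,j=0: stock 57.0000 → up 75.2400 (V=75.2400), down 53.5800 (V=0.0000). Price 31.8214; hedge Δ=3.4737, bond B=-166.1786.
Root portfolio cost Δ·57+B reproduces V0=31.8214.

(0,0): Delta=3.4737 Bond=-166.1786
V0=31.8214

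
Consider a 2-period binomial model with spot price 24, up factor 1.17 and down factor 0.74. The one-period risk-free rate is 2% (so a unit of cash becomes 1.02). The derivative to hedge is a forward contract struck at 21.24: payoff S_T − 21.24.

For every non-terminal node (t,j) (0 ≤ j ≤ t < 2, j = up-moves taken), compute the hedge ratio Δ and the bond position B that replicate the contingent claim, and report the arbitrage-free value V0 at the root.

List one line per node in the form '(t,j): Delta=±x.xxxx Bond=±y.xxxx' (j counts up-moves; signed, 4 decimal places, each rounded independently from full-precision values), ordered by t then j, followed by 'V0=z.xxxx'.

The replicating-portfolio and risk-neutral prices coincide; use p* = (1.02−0.74)/(1.17−0.74) = 0.6512 for the latter.
At expiry t=2: V(2,0)=-8.0976, V(2,1)=-0.4608, V(2,2)=11.6136
Node (1,0) S=17.7600: V=(p*·-0.4608+(1−p*)·-8.0976)/1.02=-3.0635; Δ=(-0.4608−-8.0976)/(20.7792−13.1424)=1.0000; B=V−Δ·S=-20.8235
Node (1,1) S=28.0800: V=(p*·11.6136+(1−p*)·-0.4608)/1.02=7.2565; Δ=(11.6136−-0.4608)/(32.8536−20.7792)=1.0000; B=V−Δ·S=-20.8235
Node (0,0) S=24.0000: V=(p*·7.2565+(1−p*)·-3.0635)/1.02=3.5848; Δ=(7.2565−-3.0635)/(28.0800−17.7600)=1.0000; B=V−Δ·S=-20.4152
The time-0 hedge costs 3.5848, which is the no-arbitrage price.

(0,0): Delta=1.0000 Bond=-20.4152
(1,0): Delta=1.0000 Bond=-20.8235
(1,1): Delta=1.0000 Bond=-20.8235
V0=3.5848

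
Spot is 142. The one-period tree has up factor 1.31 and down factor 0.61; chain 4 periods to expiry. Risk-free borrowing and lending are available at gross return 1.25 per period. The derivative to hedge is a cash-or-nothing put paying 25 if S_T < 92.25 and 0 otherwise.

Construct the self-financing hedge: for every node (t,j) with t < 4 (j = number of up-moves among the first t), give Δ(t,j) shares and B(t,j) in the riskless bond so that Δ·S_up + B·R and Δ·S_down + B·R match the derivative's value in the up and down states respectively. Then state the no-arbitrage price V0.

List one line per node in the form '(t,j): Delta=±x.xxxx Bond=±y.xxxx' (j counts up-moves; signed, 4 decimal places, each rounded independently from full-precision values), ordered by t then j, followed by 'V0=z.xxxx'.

Since d<R<u, set p* = (R−d)/(u−d) = 0.9143; price each node as the discounted p*-expectation of its children.
Payoff layer (t=4): V(4,0)=25.0000, V(4,1)=25.0000, V(4,2)=25.0000, V(4,3)=0.0000, V(4,4)=0.0000
Node (3,0) S=32.2313: V=(p*·25.0000+(1−p*)·25.0000)/1.25=20.0000; Δ=(25.0000−25.0000)/(42.2230−19.6611)=0.0000; B=V−Δ·S=20.0000
Node (3,1) S=69.2180: V=(p*·25.0000+(1−p*)·25.0000)/1.25=20.0000; Δ=(25.0000−25.0000)/(90.6756−42.2230)=0.0000; B=V−Δ·S=20.0000
Node (3,2) S=148.6486: V=(p*·0.0000+(1−p*)·25.0000)/1.25=1.7143; Δ=(0.0000−25.0000)/(194.7296−90.6756)=-0.2403; B=V−Δ·S=37.4286
Node (3,3) S=319.2289: V=(p*·0.0000+(1−p*)·0.0000)/1.25=0.0000; Δ=(0.0000−0.0000)/(418.1899−194.7296)=0.0000; B=V−Δ·S=0.0000
Node (2,0) S=52.8382: V=(p*·20.0000+(1−p*)·20.0000)/1.25=16.0000; Δ=(20.0000−20.0000)/(69.2180−32.2313)=0.0000; B=V−Δ·S=16.0000
Node (2,1) S=113.4722: V=(p*·1.7143+(1−p*)·20.0000)/1.25=2.6253; Δ=(1.7143−20.0000)/(148.6486−69.2180)=-0.2302; B=V−Δ·S=28.7478
Node (2,2) S=243.6862: V=(p*·0.0000+(1−p*)·1.7143)/1.25=0.1176; Δ=(0.0000−1.7143)/(319.2289−148.6486)=-0.0100; B=V−Δ·S=2.5665
Node (1,0) S=86.6200: V=(p*·2.6253+(1−p*)·16.0000)/1.25=3.0174; Δ=(2.6253−16.0000)/(113.4722−52.8382)=-0.2206; B=V−Δ·S=22.1241
Node (1,1) S=186.0200: V=(p*·0.1176+(1−p*)·2.6253)/1.25=0.2660; Δ=(0.1176−2.6253)/(243.6862−113.4722)=-0.0193; B=V−Δ·S=3.8485
Node (0,0) S=142.0000: V=(p*·0.2660+(1−p*)·3.0174)/1.25=0.4015; Δ=(0.2660−3.0174)/(186.0200−86.6200)=-0.0277; B=V−Δ·S=4.3320
Root portfolio cost Δ·142+B reproduces V0=0.4015.

(0,0): Delta=-0.0277 Bond=4.3320
(1,0): Delta=-0.2206 Bond=22.1241
(1,1): Delta=-0.0193 Bond=3.8485
(2,0): Delta=0.0000 Bond=16.0000
(2,1): Delta=-0.2302 Bond=28.7478
(2,2): Delta=-0.0100 Bond=2.5665
(3,0): Delta=0.0000 Bond=20.0000
(3,1): Delta=0.0000 Bond=20.0000
(3,2): Delta=-0.2403 Bond=37.4286
(3,3): Delta=0.0000 Bond=0.0000
V0=0.4015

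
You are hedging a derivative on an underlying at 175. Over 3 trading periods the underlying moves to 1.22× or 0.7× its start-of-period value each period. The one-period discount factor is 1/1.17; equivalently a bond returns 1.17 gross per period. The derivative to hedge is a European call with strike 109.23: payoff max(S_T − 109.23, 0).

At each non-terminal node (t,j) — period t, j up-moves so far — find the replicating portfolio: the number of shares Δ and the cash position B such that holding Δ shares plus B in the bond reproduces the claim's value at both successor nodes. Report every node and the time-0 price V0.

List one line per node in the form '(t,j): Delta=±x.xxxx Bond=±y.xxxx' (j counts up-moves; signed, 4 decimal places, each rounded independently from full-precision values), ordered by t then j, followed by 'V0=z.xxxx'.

The replicating-portfolio and risk-neutral prices coincide; use p* = (1.17−0.7)/(1.22−0.7) = 0.9038 for the latter.
Terminal payoffs: V(3,0)=0.0000, V(3,1)=0.0000, V(3,2)=73.0990, V(3,3)=208.5434
Node (2,0) S=85.7500: V=(p*·0.0000+(1−p*)·0.0000)/1.17=0.0000; Δ=(0.0000−0.0000)/(104.6150−60.0250)=0.0000; B=V−Δ·S=0.0000
Node (2,1) S=149.4500: V=(p*·73.0990+(1−p*)·0.0000)/1.17=56.4703; Δ=(73.0990−0.0000)/(182.3290−104.6150)=0.9406; B=V−Δ·S=-84.1047
Node (2,2) S=260.4700: V=(p*·208.5434+(1−p*)·73.0990)/1.17=167.1110; Δ=(208.5434−73.0990)/(317.7734−182.3290)=1.0000; B=V−Δ·S=-93.3590
Node (1,0) S=122.5000: V=(p*·56.4703+(1−p*)·0.0000)/1.17=43.6243; Δ=(56.4703−0.0000)/(149.4500−85.7500)=0.8865; B=V−Δ·S=-64.9724
Node (1,1) S=213.5000: V=(p*·167.1110+(1−p*)·56.4703)/1.17=133.7372; Δ=(167.1110−56.4703)/(260.4700−149.4500)=0.9966; B=V−Δ·S=-79.0335
Node (0,0) S=175.0000: V=(p*·133.7372+(1−p*)·43.6243)/1.17=106.8996; Δ=(133.7372−43.6243)/(213.5000−122.5000)=0.9903; B=V−Δ·S=-66.3944
Each (Δ,B) replicates both successor values, so the strategy is self-financing and V0 is arbitrage-free.

(0,0): Delta=0.9903 Bond=-66.3944
(1,0): Delta=0.8865 Bond=-64.9724
(1,1): Delta=0.9966 Bond=-79.0335
(2,0): Delta=0.0000 Bond=0.0000
(2,1): Delta=0.9406 Bond=-84.1047
(2,2): Delta=1.0000 Bond=-93.3590
V0=106.8996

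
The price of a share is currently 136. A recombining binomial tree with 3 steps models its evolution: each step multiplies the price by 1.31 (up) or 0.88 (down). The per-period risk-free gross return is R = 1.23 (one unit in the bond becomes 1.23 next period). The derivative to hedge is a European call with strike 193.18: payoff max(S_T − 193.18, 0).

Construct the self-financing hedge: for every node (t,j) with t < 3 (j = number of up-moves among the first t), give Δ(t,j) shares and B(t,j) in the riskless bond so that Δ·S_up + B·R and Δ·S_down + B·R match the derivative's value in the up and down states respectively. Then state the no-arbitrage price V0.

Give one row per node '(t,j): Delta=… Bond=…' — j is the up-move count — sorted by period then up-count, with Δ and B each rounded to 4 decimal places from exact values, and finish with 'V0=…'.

The replicating-portfolio and risk-neutral prices coincide; use p* = (1.23−0.88)/(1.31−0.88) = 0.8140 for the latter.
Terminal payoffs: V(3,0)=0.0000, V(3,1)=0.0000, V(3,2)=12.2028, V(3,3)=112.5604
  t=2,j=0: stock 105.3184 → up 137.9671 (V=0.0000), down 92.6802 (V=0.0000). Price 0.0000; hedge Δ=0.0000, bond B=0.0000.
  t=2,j=1: stock 156.7808 → up 205.3828 (V=12.2028), down 137.9671 (V=0.0000). Price 8.0752; hedge Δ=0.1810, bond B=-20.3035.
  t=2,j=2: stock 233.3896 → up 305.7404 (V=112.5604), down 205.3828 (V=12.2028). Price 76.3327; hedge Δ=1.0000, bond B=-157.0569.
  t=1,j=0: stock 119.6800 → up 156.7808 (V=8.0752), down 105.3184 (V=0.0000). Price 5.3438; hedge Δ=0.1569, bond B=-13.4358.
  t=1,j=1: stock 178.1600 → up 233.3896 (V=76.3327), down 156.7808 (V=8.0752). Price 51.7347; hedge Δ=0.8910, bond B=-107.0036.
  t=0,j=0: stock 136.0000 → up 178.1600 (V=51.7347), down 119.6800 (V=5.3438). Price 35.0437; hedge Δ=0.7933, bond B=-72.8420.
Root portfolio cost Δ·136+B reproduces V0=35.0437.

(0,0): Delta=0.7933 Bond=-72.8420
(1,0): Delta=0.1569 Bond=-13.4358
(1,1): Delta=0.8910 Bond=-107.0036
(2,0): Delta=0.0000 Bond=0.0000
(2,1): Delta=0.1810 Bond=-20.3035
(2,2): Delta=1.0000 Bond=-157.0569
V0=35.0437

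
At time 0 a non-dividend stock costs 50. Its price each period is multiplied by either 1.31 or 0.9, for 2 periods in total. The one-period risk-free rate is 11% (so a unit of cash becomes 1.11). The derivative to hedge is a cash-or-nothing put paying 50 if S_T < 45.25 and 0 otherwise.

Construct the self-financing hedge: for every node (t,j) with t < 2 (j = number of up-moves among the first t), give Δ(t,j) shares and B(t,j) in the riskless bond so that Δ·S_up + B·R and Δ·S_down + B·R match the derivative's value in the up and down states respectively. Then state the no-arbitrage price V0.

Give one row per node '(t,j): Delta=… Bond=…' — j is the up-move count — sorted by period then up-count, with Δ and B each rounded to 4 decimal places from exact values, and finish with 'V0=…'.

Under the risk-neutral measure, an up-move has probability p* = (R−d)/(u−d) = 0.5122 and values discount at R = 1.11.
At expiry t=2: V(2,0)=50.0000, V(2,1)=0.0000, V(2,2)=0.0000
Node (1,0) S=45.0000: V=(p*·0.0000+(1−p*)·50.0000)/1.11=21.9732; Δ=(0.0000−50.0000)/(58.9500−40.5000)=-2.7100; B=V−Δ·S=143.9244
Node (1,1) S=65.5000: V=(p*·0.0000+(1−p*)·0.0000)/1.11=0.0000; Δ=(0.0000−0.0000)/(85.8050−58.9500)=0.0000; B=V−Δ·S=0.0000
Node (0,0) S=50.0000: V=(p*·0.0000+(1−p*)·21.9732)/1.11=9.6564; Δ=(0.0000−21.9732)/(65.5000−45.0000)=-1.0719; B=V−Δ·S=63.2496
Check: Δ(0,0)·S0 + B(0,0) = 9.6564 = V0.

(0,0): Delta=-1.0719 Bond=63.2496
(1,0): Delta=-2.7100 Bond=143.9244
(1,1): Delta=0.0000 Bond=0.0000
V0=9.6564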